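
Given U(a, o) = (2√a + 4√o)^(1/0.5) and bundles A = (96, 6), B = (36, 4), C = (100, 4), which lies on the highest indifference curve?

Evaluate utility at each bundle:
U(A) = 864.000.
U(B) = 400.000.
U(C) = 784.000.
Highest utility is A, so A ≻ C ≻ B.

Bundle A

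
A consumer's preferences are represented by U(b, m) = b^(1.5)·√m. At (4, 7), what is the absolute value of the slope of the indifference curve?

MU_b = 1.5·√b·√m and MU_m = 0.5·b^(1.5)·m^(-0.5).
MRS = MU_b/MU_m = (3)·m/b.
At (4, 7): MRS = 5.25.
So at (4, 7) the consumer would give up 5.25 units of m for one more unit of b.

MRS = 5.25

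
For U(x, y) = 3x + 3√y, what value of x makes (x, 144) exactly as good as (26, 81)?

x = 23

U(26, 81) = 105.
Set U(x, 144) = 105 and solve.
With y = 144: √144 = 12, so 3x = 105 − 3·12 = 69 and x = 23.
Check: U(23, 144) = 105.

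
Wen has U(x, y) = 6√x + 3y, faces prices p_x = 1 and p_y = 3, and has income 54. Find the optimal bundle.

x* = 9, y* = 15

MU_x = 6/(2√x), MU_y = 3.
MRS = 6/(2√x) ÷ 3.
Tangency: set MRS = p_x/p_y = 1/3.
MRS depends only on x: 1/√x = 1/3 ⇒ √x = 1/(1/3) = 3 ⇒ x* = 9.
From the budget, 3·y = 54 − 1·9 = 45, so y* = 15.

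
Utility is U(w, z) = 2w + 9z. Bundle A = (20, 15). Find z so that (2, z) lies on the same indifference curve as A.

U(20, 15) = 175.
Set U(2, z) = 175 and solve.
2·2 + 9z = 175 ⇒ 9z = 171 ⇒ z = 19.
Check: U(2, 19) = 175.

z = 19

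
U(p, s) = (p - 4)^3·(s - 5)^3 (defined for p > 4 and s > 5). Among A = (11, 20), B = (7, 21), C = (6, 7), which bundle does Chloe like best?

Evaluate utility at each bundle:
U(A) = 1157625.
U(B) = 110592.
U(C) = 64.
Highest utility is A, so A ≻ B ≻ C.

Bundle A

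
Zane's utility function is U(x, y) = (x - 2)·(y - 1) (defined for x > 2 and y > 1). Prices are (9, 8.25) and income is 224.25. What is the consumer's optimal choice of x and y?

MU_x = (y−1), MU_y = (x−2).
MRS = (y−1)/(x−2).
Tangency: set MRS = p_x/p_y = 9/8.25 = 12/11.
So (y − 1)/(x − 2) = 12/11, i.e. (y − 1) = (12/11)·(x − 2).
Rewrite the budget in excess-of-subsistence terms: 9·(x − 2) + 8.25·(y − 1) = 224.25 − 9·2 − 8.25·1 = 198.
Substituting, 18·(x − 2) = 198, so x − 2 = 11 and x* = 13.
Then y − 1 = (12/11)·11 = 12, so y* = 13.

x* = 13, y* = 13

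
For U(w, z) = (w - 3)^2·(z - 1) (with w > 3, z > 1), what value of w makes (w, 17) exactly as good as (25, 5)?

U(25, 5) = 1936.
Set U(w, 17) = 1936 and solve.
With z = 17: (17 − 1) = 16, so (w − 3)^2 = 1936/16 = 121.
Taking the square root (with w > 3): w − 3 = 11, so w = 14.
Check: U(14, 17) = 1936.

w = 14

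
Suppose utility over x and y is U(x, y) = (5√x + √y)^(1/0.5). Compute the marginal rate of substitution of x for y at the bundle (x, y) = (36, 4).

MRS = 5/3

For CES with ρ = 0.5, MRS = (5/1)·√(y/x).
At (36, 4): MRS = 5/3.
The indifference curve has slope −5/3 at this bundle.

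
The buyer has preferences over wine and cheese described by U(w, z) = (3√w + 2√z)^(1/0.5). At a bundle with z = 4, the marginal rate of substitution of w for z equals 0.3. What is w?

For CES with ρ = 0.5, MRS = (3/2)·√(z/w).
Setting (3/2)·√(4/w) = 0.3 gives √(4/w) = 0.2, so 4/w = 1/25 and w = 100.

w = 100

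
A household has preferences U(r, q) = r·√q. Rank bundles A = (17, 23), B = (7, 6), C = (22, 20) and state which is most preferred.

Evaluate utility at each bundle:
U(A) = 81.529.
U(B) = 17.146.
U(C) = 98.387.
Highest utility is C, so C ≻ A ≻ B.

Bundle C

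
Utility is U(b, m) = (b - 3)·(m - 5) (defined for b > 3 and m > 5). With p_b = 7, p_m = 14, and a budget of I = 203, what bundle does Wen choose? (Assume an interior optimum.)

MU_b = (m−5), MU_m = (b−3).
MRS = (m−5)/(b−3).
Tangency: set MRS = p_b/p_m = 7/14 = 0.5.
So (m − 5)/(b − 3) = 0.5, i.e. (m − 5) = 0.5·(b − 3).
Rewrite the budget in excess-of-subsistence terms: 7·(b − 3) + 14·(m − 5) = 203 − 7·3 − 14·5 = 112.
Substituting, 14·(b − 3) = 112, so b − 3 = 8 and b* = 11.
Then m − 5 = 0.5·8 = 4, so m* = 9.

b* = 11, m* = 9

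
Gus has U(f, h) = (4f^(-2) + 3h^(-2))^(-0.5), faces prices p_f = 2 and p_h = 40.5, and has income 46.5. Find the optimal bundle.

For CES with ρ = -2, MRS = (4/3)·(h/f)^3.
Tangency: set MRS = p_f/p_h = 2/40.5 = 4/81.
So (h/f)^3 = 1/27; taking the cube root, h/f = 1/3, i.e. h = (1/3)·f.
Substitute into the budget 2·f + 40.5·h = 46.5: 15.5·f = 46.5, so f* = 3 and h* = (1/3)·3 = 1.

f* = 3, h* = 1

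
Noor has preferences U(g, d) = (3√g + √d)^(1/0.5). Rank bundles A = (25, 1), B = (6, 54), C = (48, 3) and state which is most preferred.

Evaluate utility at each bundle:
U(A) = 256.000.
U(B) = 216.000.
U(C) = 507.000.
Highest utility is C, so C ≻ A ≻ B.

Bundle C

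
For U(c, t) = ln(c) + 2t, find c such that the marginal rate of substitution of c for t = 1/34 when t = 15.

MU_c = 1/c, MU_t = 2.
MRS = 1/c ÷ 2.
MRS depends only on c: 0.5/c = 1/34 ⇒ c = 0.5/(1/34) = 17.

c = 17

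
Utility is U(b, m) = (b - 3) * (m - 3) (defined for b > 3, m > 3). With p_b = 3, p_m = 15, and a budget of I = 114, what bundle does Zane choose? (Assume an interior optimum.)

b* = 13, m* = 5

MU_b = (m−3), MU_m = (b−3).
MRS = (m−3)/(b−3).
Tangency: set MRS = p_b/p_m = 3/15 = 0.2.
So (m − 3)/(b − 3) = 0.2, i.e. (m − 3) = 0.2·(b − 3).
Rewrite the budget in excess-of-subsistence terms: 3·(b − 3) + 15·(m − 3) = 114 − 3·3 − 15·3 = 60.
Substituting, 6·(b − 3) = 60, so b − 3 = 10 and b* = 13.
Then m − 3 = 0.2·10 = 2, so m* = 5.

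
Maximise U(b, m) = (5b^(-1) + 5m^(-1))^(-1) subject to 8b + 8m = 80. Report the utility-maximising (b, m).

For CES with ρ = -1, MRS = (m/b)^2.
Tangency: set MRS = p_b/p_m = 8/8 = 1.
So (m/b)^2 = 1; taking the square root, m/b = 1, i.e. m = b.
Substitute into the budget 8·b + 8·m = 80: 16·b = 80, so b* = 5 and m* = 5.

b* = 5, m* = 5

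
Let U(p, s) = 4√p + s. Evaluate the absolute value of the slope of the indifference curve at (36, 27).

MRS = 1/3

MU_p = 4/(2√p), MU_s = 1.
MRS = 4/(2√p) ÷ 1.
At (36, 27): MRS = 1/3.
The indifference curve has slope −1/3 at this bundle.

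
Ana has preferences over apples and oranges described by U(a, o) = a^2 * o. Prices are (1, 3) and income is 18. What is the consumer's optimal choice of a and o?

a* = 12, o* = 2

MU_a = 2·a·o and MU_o = a^2.
MRS = MU_a/MU_o = (2/1)·o/a.
Tangency: set MRS = p_a/p_o = 1/3.
So (2/1)·o/a = 1/3, i.e. o = (1/6)·a.
Substitute into the budget 1·a + 3·o = 18: 1.5·a = 18, so a* = 12.
Then o* = (1/6)·12 = 2.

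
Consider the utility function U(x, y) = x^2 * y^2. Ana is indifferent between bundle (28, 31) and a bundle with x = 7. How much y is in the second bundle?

U(28, 31) = 753424.
Set U(7, y) = 753424 and solve.
With x = 7: 7^2 = 49, so y^2 = 753424/49 = 15376; taking the square root, y = 124.
Check: U(7, 124) = 753424.

y = 124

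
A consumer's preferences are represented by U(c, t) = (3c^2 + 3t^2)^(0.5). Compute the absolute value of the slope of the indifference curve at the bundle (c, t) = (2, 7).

MRS = 2/7

For CES with ρ = 2, MRS = (t/c)^(-1).
At (2, 7): MRS = 2/7.
So at (2, 7) the consumer would give up 2/7 units of t for one more unit of c.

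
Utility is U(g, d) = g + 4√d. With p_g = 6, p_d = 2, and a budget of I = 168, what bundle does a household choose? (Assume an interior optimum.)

MU_g = 1, MU_d = 4/(2√d).
MRS = 1 ÷ (4/(2√d)).
Tangency: set MRS = p_g/p_d = 6/2 = 3.
MRS depends only on d: 0.5·√d = 3 ⇒ √d = 3/0.5 = 6 ⇒ d* = 36.
From the budget, 6·g = 168 − 2·36 = 96, so g* = 16.

g* = 16, d* = 36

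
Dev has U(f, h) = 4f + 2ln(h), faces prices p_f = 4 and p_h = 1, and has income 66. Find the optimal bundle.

f* = 16, h* = 2

MU_f = 4, MU_h = 2/h.
MRS = 4 ÷ (2/h).
Tangency: set MRS = p_f/p_h = 4/1 = 4.
MRS depends only on h: 2·h = 4 ⇒ h* = 4/2 = 2.
From the budget, 4·f = 66 − 1·2 = 64, so f* = 16.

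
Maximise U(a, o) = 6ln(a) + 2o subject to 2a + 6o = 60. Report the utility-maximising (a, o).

a* = 9, o* = 7

MU_a = 6/a, MU_o = 2.
MRS = 6/a ÷ 2.
Tangency: set MRS = p_a/p_o = 2/6 = 1/3.
MRS depends only on a: 3/a = 1/3 ⇒ a* = 3/(1/3) = 9.
From the budget, 6·o = 60 − 2·9 = 42, so o* = 7.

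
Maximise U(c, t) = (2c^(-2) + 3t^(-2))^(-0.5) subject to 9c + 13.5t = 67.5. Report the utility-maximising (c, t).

c* = 3, t* = 3

For CES with ρ = -2, MRS = (2/3)·(t/c)^3.
Tangency: set MRS = p_c/p_t = 9/13.5 = 2/3.
So (t/c)^3 = 1; taking the cube root, t/c = 1, i.e. t = c.
Substitute into the budget 9·c + 13.5·t = 67.5: 22.5·c = 67.5, so c* = 3 and t* = 3.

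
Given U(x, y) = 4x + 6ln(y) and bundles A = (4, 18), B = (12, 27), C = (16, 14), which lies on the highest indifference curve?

Bundle C

Evaluate utility at each bundle:
U(A) = 33.342.
U(B) = 67.775.
U(C) = 79.834.
Highest utility is C, so C ≻ B ≻ A.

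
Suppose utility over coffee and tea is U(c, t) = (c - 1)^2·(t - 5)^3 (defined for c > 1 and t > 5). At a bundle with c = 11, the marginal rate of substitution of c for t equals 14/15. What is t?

MU_c = 2·(c−1)·(t−5)^3, MU_t = 3·(c−1)^2·(t−5)^2.
MRS = (2/3)·(t−5)/(c−1).
Substitute c = 11: MRS = (t − 5)/15. Setting this equal to 14/15 gives t − 5 = (14/15)·15 = 14, so t = 19.

t = 19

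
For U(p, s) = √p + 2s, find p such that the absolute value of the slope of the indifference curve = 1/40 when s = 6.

p = 100

MU_p = 1/(2√p), MU_s = 2.
MRS = 1/(2√p) ÷ 2.
MRS depends only on p: 0.25/√p = 1/40 ⇒ √p = 0.25/(1/40) = 10 ⇒ p = 100.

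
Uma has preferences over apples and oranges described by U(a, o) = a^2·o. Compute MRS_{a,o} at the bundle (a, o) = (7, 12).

MRS = 24/7

MU_a = 2·a·o and MU_o = a^2.
MRS = MU_a/MU_o = (2/1)·o/a.
At (7, 12): MRS = 24/7.
The indifference curve has slope −24/7 at this bundle.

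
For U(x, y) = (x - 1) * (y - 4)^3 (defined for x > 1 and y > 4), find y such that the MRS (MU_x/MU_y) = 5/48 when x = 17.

y = 9

MU_x = (y−4)^3, MU_y = 3·(x−1)·(y−4)^2.
MRS = (1/3)·(y−4)/(x−1).
Substitute x = 17: MRS = (y − 4)/48. Setting this equal to 5/48 gives y − 4 = (5/48)·48 = 5, so y = 9.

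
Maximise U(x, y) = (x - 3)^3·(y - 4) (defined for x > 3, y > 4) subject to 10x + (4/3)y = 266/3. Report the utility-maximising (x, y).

MU_x = 3·(x−3)^2·(y−4), MU_y = (x−3)^3.
MRS = (3/1)·(y−4)/(x−3).
Tangency: set MRS = p_x/p_y = 10/(4/3) = 7.5.
So (3/1)·(y − 4)/(x − 3) = 7.5, i.e. (y − 4) = 2.5·(x − 3).
Rewrite the budget in excess-of-subsistence terms: 10·(x − 3) + (4/3)·(y − 4) = 266/3 − 10·3 − (4/3)·4 = 160/3.
Substituting, (40/3)·(x − 3) = 160/3, so x − 3 = 4 and x* = 7.
Then y − 4 = 2.5·4 = 10, so y* = 14.

x* = 7, y* = 14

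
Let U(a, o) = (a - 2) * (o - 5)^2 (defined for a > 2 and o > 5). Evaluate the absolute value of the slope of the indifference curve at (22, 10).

MU_a = (o−5)^2, MU_o = 2·(a−2)·(o−5).
MRS = (1/2)·(o−5)/(a−2).
At (22, 10): MRS = 0.125.
That is, one extra unit of a is worth 0.125 units of o at the margin.

MRS = 0.125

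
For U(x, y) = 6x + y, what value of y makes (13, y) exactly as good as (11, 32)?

U(11, 32) = 98.
Set U(13, y) = 98 and solve.
6·13 + y = 98 ⇒ y = 20 ⇒ y = 20.
Check: U(13, 20) = 98.

y = 20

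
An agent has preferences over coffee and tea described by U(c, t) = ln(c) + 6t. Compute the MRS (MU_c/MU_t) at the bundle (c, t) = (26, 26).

MRS = 1/156

MU_c = 1/c, MU_t = 6.
MRS = 1/c ÷ 6.
At (26, 26): MRS = 1/156.
That is, one extra unit of c is worth 1/156 units of t at the margin.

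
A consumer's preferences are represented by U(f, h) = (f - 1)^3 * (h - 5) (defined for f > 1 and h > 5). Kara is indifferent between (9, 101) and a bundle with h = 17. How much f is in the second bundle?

U(9, 101) = 49152.
Set U(f, 17) = 49152 and solve.
With h = 17: (17 − 5) = 12, so (f − 1)^3 = 49152/12 = 4096.
Taking the cube root (with f > 1): f − 1 = 16, so f = 17.
Check: U(17, 17) = 49152.

f = 17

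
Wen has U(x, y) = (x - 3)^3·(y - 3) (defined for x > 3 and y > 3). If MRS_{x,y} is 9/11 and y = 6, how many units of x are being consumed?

MU_x = 3·(x−3)^2·(y−3), MU_y = (x−3)^3.
MRS = (3/1)·(y−3)/(x−3).
Substitute y = 6: MRS = 9/(x − 3). Setting this equal to 9/11 gives x − 3 = 9/(9/11) = 11, so x = 14.

x = 14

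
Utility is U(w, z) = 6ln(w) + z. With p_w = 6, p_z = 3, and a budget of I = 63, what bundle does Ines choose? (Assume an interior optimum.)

w* = 3, z* = 15

MU_w = 6/w, MU_z = 1.
MRS = 6/w ÷ 1.
Tangency: set MRS = p_w/p_z = 6/3 = 2.
MRS depends only on w: 6/w = 2 ⇒ w* = 6/2 = 3.
From the budget, 3·z = 63 − 6·3 = 45, so z* = 15.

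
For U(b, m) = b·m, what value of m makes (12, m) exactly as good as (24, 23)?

U(24, 23) = 552.
Set U(12, m) = 552 and solve.
With b = 12: m = 552/12 = 46.
Check: U(12, 46) = 552.

m = 46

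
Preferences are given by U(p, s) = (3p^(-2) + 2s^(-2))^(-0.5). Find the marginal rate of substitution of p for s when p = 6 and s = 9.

MRS = 81/16

For CES with ρ = -2, MRS = (3/2)·(s/p)^3.
At (6, 9): MRS = 81/16.
That is, one extra unit of p is worth 81/16 units of s at the margin.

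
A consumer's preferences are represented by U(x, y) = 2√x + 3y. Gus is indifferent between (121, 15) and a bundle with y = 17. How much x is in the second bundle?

U(121, 15) = 67.
Set U(x, 17) = 67 and solve.
With y = 17: 2√x = 67 − 3·17 = 16, so √x = 8 and x = 64.
Check: U(64, 17) = 67.

x = 64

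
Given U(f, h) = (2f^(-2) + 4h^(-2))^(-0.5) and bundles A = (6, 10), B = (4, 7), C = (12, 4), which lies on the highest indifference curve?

Evaluate utility at each bundle:
U(A) = 3.235.
U(B) = 2.200.
U(C) = 1.947.
Highest utility is A, so A ≻ B ≻ C.

Bundle A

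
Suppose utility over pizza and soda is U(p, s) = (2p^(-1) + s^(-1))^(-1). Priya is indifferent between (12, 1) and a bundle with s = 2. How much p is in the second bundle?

p = 3

U depends on (p, s) only through S = 2p^(-1) + s^(-1), so equal utility means equal S. At (12, 1): S = 7/6.
With s = 2: 2^(-1) = 0.5, so 2p^(-1) = 7/6 − 0.5 = 2/3, i.e. p^(-1) = 1/3.
Hence p = 1/(1/3) = 3.
Check: U(3, 2) = 0.8571.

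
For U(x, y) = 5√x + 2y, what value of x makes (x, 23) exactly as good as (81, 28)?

x = 121

U(81, 28) = 101.
Set U(x, 23) = 101 and solve.
With y = 23: 5√x = 101 − 2·23 = 55, so √x = 11 and x = 121.
Check: U(121, 23) = 101.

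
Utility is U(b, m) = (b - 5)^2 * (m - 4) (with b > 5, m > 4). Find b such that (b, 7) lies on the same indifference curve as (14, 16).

b = 23

U(14, 16) = 972.
Set U(b, 7) = 972 and solve.
With m = 7: (7 − 4) = 3, so (b − 5)^2 = 972/3 = 324.
Taking the square root (with b > 5): b − 5 = 18, so b = 23.
Check: U(23, 7) = 972.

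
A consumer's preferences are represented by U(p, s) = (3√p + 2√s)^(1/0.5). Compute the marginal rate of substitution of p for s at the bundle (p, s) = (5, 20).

For CES with ρ = 0.5, MRS = (3/2)·√(s/p).
At (5, 20): MRS = 3.
That is, one extra unit of p is worth 3 units of s at the margin.

MRS = 3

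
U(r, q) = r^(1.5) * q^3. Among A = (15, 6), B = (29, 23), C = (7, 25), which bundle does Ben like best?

Bundle B

Evaluate utility at each bundle:
U(A) = 12548.466.
U(B) = 1900117.706.
U(C) = 289379.050.
Highest utility is B, so B ≻ C ≻ A.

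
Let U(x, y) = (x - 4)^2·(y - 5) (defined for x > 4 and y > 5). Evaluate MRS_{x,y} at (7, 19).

MU_x = 2·(x−4)·(y−5), MU_y = (x−4)^2.
MRS = (2/1)·(y−5)/(x−4).
At (7, 19): MRS = 28/3.
The indifference curve has slope −28/3 at this bundle.

MRS = 28/3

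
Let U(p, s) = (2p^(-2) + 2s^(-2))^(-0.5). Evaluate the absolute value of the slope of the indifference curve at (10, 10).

MRS = 1

For CES with ρ = -2, MRS = (s/p)^3.
At (10, 10): MRS = 1.
So at (10, 10) the consumer would give up 1 units of s for one more unit of p.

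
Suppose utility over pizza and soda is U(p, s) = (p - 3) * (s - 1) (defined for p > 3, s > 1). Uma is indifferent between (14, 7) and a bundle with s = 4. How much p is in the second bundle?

U(14, 7) = 66.
Set U(p, 4) = 66 and solve.
With s = 4: (4 − 1) = 3, so (p − 3) = 66/3 = 22.
So p = 3 + 22 = 25.
Check: U(25, 4) = 66.

p = 25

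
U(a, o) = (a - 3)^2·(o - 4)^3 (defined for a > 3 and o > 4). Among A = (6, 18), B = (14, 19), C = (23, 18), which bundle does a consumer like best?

Bundle C

Evaluate utility at each bundle:
U(A) = 24696.
U(B) = 408375.
U(C) = 1097600.
Highest utility is C, so C ≻ B ≻ A.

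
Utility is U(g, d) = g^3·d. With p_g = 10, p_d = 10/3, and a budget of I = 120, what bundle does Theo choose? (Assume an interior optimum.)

g* = 9, d* = 9

MU_g = 3·g^2·d and MU_d = g^3.
MRS = MU_g/MU_d = (3/1)·d/g.
Tangency: set MRS = p_g/p_d = 10/(10/3) = 3.
So (3/1)·d/g = 3, i.e. d = g.
Substitute into the budget 10·g + (10/3)·d = 120: (40/3)·g = 120, so g* = 9.
Then d* = 9.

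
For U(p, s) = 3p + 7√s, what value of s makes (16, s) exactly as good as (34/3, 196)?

U(34/3, 196) = 132.
Set U(16, s) = 132 and solve.
With p = 16: 7√s = 132 − 3·16 = 84, so √s = 12 and s = 144.
Check: U(16, 144) = 132.

s = 144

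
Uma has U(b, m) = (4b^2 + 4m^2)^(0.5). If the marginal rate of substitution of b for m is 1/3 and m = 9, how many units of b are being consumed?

For CES with ρ = 2, MRS = (m/b)^(-1).
Setting (9/b)^(-1) = 1/3 gives 9/b = 3 and b = 3.

b = 3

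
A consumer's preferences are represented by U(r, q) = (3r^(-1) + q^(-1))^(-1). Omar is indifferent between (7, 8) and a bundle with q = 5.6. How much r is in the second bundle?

U depends on (r, q) only through S = 3r^(-1) + q^(-1), so equal utility means equal S. At (7, 8): S = 31/56.
With q = 5.6: 5.6^(-1) = 5/28, so 3r^(-1) = 31/56 − 5/28 = 0.375, i.e. r^(-1) = 0.125.
Hence r = 1/0.125 = 8.
Check: U(8, 5.6) = 1.8065.

r = 8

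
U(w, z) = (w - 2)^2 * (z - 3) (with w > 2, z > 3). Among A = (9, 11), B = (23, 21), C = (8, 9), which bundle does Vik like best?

Evaluate utility at each bundle:
U(A) = 392.
U(B) = 7938.
U(C) = 216.
Highest utility is B, so B ≻ A ≻ C.

Bundle B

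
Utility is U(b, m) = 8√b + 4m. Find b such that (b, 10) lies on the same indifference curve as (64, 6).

U(64, 6) = 88.
Set U(b, 10) = 88 and solve.
With m = 10: 8√b = 88 − 4·10 = 48, so √b = 6 and b = 36.
Check: U(36, 10) = 88.

b = 36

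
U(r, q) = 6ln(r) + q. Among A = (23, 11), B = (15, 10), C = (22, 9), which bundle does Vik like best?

Evaluate utility at each bundle:
U(A) = 29.813.
U(B) = 26.248.
U(C) = 27.546.
Highest utility is A, so A ≻ C ≻ B.

Bundle A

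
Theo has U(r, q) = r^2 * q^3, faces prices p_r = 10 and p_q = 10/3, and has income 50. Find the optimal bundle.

MU_r = 2·r·q^3 and MU_q = 3·r^2·q^2.
MRS = MU_r/MU_q = (2/3)·q/r.
Tangency: set MRS = p_r/p_q = 10/(10/3) = 3.
So (2/3)·q/r = 3, i.e. q = 4.5·r.
Substitute into the budget 10·r + (10/3)·q = 50: 25·r = 50, so r* = 2.
Then q* = 4.5·2 = 9.

r* = 2, q* = 9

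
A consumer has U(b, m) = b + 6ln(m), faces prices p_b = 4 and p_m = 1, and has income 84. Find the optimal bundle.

b* = 15, m* = 24

MU_b = 1, MU_m = 6/m.
MRS = 1 ÷ (6/m).
Tangency: set MRS = p_b/p_m = 4/1 = 4.
MRS depends only on m: (1/6)·m = 4 ⇒ m* = 4/(1/6) = 24.
From the budget, 4·b = 84 − 1·24 = 60, so b* = 15.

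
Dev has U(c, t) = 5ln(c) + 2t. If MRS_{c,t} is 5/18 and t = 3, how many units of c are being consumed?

c = 9

MU_c = 5/c, MU_t = 2.
MRS = 5/c ÷ 2.
MRS depends only on c: 2.5/c = 5/18 ⇒ c = 2.5/(5/18) = 9.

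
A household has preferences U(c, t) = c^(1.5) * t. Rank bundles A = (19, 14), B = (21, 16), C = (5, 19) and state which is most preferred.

Evaluate utility at each bundle:
U(A) = 1159.467.
U(B) = 1539.745.
U(C) = 212.426.
Highest utility is B, so B ≻ A ≻ C.

Bundle B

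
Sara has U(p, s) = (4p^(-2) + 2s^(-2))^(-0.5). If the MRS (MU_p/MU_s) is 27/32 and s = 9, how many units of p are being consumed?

For CES with ρ = -2, MRS = (4/2)·(s/p)^3.
Setting (4/2)·(9/p)^3 = 27/32 gives (9/p)^3 = 27/64, so 9/p = 0.75 and p = 12.

p = 12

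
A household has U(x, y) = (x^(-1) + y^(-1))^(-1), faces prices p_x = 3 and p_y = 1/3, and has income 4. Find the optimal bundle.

For CES with ρ = -1, MRS = (y/x)^2.
Tangency: set MRS = p_x/p_y = 3/(1/3) = 9.
So (y/x)^2 = 9; taking the square root, y/x = 3, i.e. y = 3·x.
Substitute into the budget 3·x + (1/3)·y = 4: 4·x = 4, so x* = 1 and y* = 3·1 = 3.

x* = 1, y* = 3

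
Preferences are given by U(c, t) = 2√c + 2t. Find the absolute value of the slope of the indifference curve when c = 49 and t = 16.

MU_c = 2/(2√c), MU_t = 2.
MRS = 2/(2√c) ÷ 2.
At (49, 16): MRS = 1/14.
That is, one extra unit of c is worth 1/14 units of t at the margin.

MRS = 1/14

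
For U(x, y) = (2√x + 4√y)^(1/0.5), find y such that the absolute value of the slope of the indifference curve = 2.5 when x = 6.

y = 150

For CES with ρ = 0.5, MRS = (2/4)·√(y/x).
Setting (2/4)·√(y/6) = 2.5 gives √(y/6) = 5, so y/6 = 25 and y = 150.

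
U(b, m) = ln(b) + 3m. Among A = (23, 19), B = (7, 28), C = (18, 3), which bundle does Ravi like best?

Bundle B

Evaluate utility at each bundle:
U(A) = 60.135.
U(B) = 85.946.
U(C) = 11.890.
Highest utility is B, so B ≻ A ≻ C.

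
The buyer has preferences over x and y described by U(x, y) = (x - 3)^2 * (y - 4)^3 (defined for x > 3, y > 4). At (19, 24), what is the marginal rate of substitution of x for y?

MU_x = 2·(x−3)·(y−4)^3, MU_y = 3·(x−3)^2·(y−4)^2.
MRS = (2/3)·(y−4)/(x−3).
At (19, 24): MRS = 5/6.
So at (19, 24) the consumer would give up 5/6 units of y for one more unit of x.

MRS = 5/6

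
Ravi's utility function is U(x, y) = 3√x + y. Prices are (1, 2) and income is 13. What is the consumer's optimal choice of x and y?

MU_x = 3/(2√x), MU_y = 1.
MRS = 3/(2√x) ÷ 1.
Tangency: set MRS = p_x/p_y = 1/2 = 0.5.
MRS depends only on x: 1.5/√x = 0.5 ⇒ √x = 1.5/0.5 = 3 ⇒ x* = 9.
From the budget, 2·y = 13 − 1·9 = 4, so y* = 2.

x* = 9, y* = 2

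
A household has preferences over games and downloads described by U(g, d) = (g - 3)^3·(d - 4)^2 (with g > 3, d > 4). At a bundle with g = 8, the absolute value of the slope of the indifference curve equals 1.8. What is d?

d = 10

MU_g = 3·(g−3)^2·(d−4)^2, MU_d = 2·(g−3)^3·(d−4).
MRS = (3/2)·(d−4)/(g−3).
Substitute g = 8: MRS = (d − 4)/(10/3). Setting this equal to 1.8 gives d − 4 = 1.8·(10/3) = 6, so d = 10.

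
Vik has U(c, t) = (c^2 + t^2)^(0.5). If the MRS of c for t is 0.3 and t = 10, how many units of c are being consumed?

For CES with ρ = 2, MRS = (t/c)^(-1).
Setting (10/c)^(-1) = 0.3 gives 10/c = 10/3 and c = 3.

c = 3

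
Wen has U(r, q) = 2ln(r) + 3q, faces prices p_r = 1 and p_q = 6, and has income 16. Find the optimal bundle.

MU_r = 2/r, MU_q = 3.
MRS = 2/r ÷ 3.
Tangency: set MRS = p_r/p_q = 1/6.
MRS depends only on r: (2/3)/r = 1/6 ⇒ r* = (2/3)/(1/6) = 4.
From the budget, 6·q = 16 − 1·4 = 12, so q* = 2.

r* = 4, q* = 2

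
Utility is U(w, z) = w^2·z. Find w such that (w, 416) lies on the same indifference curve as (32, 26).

U(32, 26) = 26624.
Set U(w, 416) = 26624 and solve.
With z = 416: w^2 = 26624/416 = 64; taking the square root, w = 8.
Check: U(8, 416) = 26624.

w = 8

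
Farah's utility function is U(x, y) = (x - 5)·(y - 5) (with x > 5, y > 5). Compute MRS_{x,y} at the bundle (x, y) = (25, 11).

MU_x = (y−5), MU_y = (x−5).
MRS = (y−5)/(x−5).
At (25, 11): MRS = 0.3.
That is, one extra unit of x is worth 0.3 units of y at the margin.

MRS = 0.3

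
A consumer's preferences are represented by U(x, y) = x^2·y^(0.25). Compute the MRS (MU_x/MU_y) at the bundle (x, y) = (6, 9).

MU_x = 2·x·y^(0.25) and MU_y = 0.25·x^2·y^(-0.75).
MRS = MU_x/MU_y = (8)·y/x.
At (6, 9): MRS = 12.
That is, one extra unit of x is worth 12 units of y at the margin.

MRS = 12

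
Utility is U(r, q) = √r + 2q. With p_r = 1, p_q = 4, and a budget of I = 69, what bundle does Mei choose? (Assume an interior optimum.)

r* = 1, q* = 17

MU_r = 1/(2√r), MU_q = 2.
MRS = 1/(2√r) ÷ 2.
Tangency: set MRS = p_r/p_q = 1/4 = 0.25.
MRS depends only on r: 0.25/√r = 0.25 ⇒ √r = 0.25/0.25 = 1 ⇒ r* = 1.
From the budget, 4·q = 69 − 1·1 = 68, so q* = 17.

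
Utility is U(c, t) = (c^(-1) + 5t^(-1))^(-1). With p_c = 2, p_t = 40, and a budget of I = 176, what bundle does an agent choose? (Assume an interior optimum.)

c* = 8, t* = 4

For CES with ρ = -1, MRS = (1/5)·(t/c)^2.
Tangency: set MRS = p_c/p_t = 2/40 = 0.05.
So (t/c)^2 = 0.25; taking the square root, t/c = 0.5, i.e. t = 0.5·c.
Substitute into the budget 2·c + 40·t = 176: 22·c = 176, so c* = 8 and t* = 0.5·8 = 4.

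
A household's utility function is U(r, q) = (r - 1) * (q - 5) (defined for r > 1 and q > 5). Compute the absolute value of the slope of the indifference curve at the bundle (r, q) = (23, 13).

MU_r = (q−5), MU_q = (r−1).
MRS = (q−5)/(r−1).
At (23, 13): MRS = 4/11.
That is, one extra unit of r is worth 4/11 units of q at the margin.

MRS = 4/11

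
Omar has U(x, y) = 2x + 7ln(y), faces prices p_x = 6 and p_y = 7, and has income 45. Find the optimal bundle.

x* = 4, y* = 3

MU_x = 2, MU_y = 7/y.
MRS = 2 ÷ (7/y).
Tangency: set MRS = p_x/p_y = 6/7.
MRS depends only on y: (2/7)·y = 6/7 ⇒ y* = (6/7)/(2/7) = 3.
From the budget, 6·x = 45 − 7·3 = 24, so x* = 4.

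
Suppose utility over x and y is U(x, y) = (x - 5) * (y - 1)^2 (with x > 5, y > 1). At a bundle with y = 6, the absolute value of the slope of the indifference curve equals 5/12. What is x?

x = 11

MU_x = (y−1)^2, MU_y = 2·(x−5)·(y−1).
MRS = (1/2)·(y−1)/(x−5).
Substitute y = 6: MRS = 2.5/(x − 5). Setting this equal to 5/12 gives x − 5 = 2.5/(5/12) = 6, so x = 11.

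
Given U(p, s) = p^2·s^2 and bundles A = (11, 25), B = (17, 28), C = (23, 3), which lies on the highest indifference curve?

Bundle B

Evaluate utility at each bundle:
U(A) = 75625.
U(B) = 226576.
U(C) = 4761.
Highest utility is B, so B ≻ A ≻ C.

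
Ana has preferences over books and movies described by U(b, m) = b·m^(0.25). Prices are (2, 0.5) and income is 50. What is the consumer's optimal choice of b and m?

MU_b = m^(0.25) and MU_m = 0.25·b·m^(-0.75).
MRS = MU_b/MU_m = (4)·m/b.
Tangency: set MRS = p_b/p_m = 2/0.5 = 4.
So (4)·m/b = 4, i.e. m = b.
Substitute into the budget 2·b + 0.5·m = 50: 2.5·b = 50, so b* = 20.
Then m* = 20.

b* = 20, m* = 20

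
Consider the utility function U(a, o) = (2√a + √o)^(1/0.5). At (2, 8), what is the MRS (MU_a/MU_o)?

For CES with ρ = 0.5, MRS = (2/1)·√(o/a).
At (2, 8): MRS = 4.
So at (2, 8) the consumer would give up 4 units of o for one more unit of a.

MRS = 4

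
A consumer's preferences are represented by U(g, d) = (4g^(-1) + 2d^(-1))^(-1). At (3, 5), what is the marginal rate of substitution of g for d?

MRS = 50/9

For CES with ρ = -1, MRS = (4/2)·(d/g)^2.
At (3, 5): MRS = 50/9.
So at (3, 5) the consumer would give up 50/9 units of d for one more unit of g.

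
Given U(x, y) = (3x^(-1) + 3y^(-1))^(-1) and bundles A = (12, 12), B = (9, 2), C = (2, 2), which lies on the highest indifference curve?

Evaluate utility at each bundle:
U(A) = 2.000.
U(B) = 0.545.
U(C) = 0.333.
Highest utility is A, so A ≻ B ≻ C.

Bundle A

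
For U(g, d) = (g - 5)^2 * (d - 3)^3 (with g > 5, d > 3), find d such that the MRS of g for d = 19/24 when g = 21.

MU_g = 2·(g−5)·(d−3)^3, MU_d = 3·(g−5)^2·(d−3)^2.
MRS = (2/3)·(d−3)/(g−5).
Substitute g = 21: MRS = (d − 3)/24. Setting this equal to 19/24 gives d − 3 = (19/24)·24 = 19, so d = 22.

d = 22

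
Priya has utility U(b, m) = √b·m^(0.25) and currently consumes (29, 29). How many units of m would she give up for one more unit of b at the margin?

MRS = 2

MU_b = 0.5·b^(-0.5)·m^(0.25) and MU_m = 0.25·√b·m^(-0.75).
MRS = MU_b/MU_m = (2)·m/b.
At (29, 29): MRS = 2.
That is, one extra unit of b is worth 2 units of m at the margin.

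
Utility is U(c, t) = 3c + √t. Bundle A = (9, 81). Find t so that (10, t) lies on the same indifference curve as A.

t = 36

U(9, 81) = 36.
Set U(10, t) = 36 and solve.
With c = 10: √t = 36 − 3·10 = 6, so √t = 6 and t = 36.
Check: U(10, 36) = 36.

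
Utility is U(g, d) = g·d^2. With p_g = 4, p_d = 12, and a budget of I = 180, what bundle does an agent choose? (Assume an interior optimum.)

g* = 15, d* = 10

MU_g = d^2 and MU_d = 2·g·d.
MRS = MU_g/MU_d = (1/2)·d/g.
Tangency: set MRS = p_g/p_d = 4/12 = 1/3.
So (1/2)·d/g = 1/3, i.e. d = (2/3)·g.
Substitute into the budget 4·g + 12·d = 180: 12·g = 180, so g* = 15.
Then d* = (2/3)·15 = 10.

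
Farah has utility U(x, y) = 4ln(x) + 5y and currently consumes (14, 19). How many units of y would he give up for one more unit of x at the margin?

MRS = 2/35

MU_x = 4/x, MU_y = 5.
MRS = 4/x ÷ 5.
At (14, 19): MRS = 2/35.
The indifference curve has slope −2/35 at this bundle.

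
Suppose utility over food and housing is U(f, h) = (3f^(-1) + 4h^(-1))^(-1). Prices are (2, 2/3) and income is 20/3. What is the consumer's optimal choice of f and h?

f* = 2, h* = 4

For CES with ρ = -1, MRS = (3/4)·(h/f)^2.
Tangency: set MRS = p_f/p_h = 2/(2/3) = 3.
So (h/f)^2 = 4; taking the square root, h/f = 2, i.e. h = 2·f.
Substitute into the budget 2·f + (2/3)·h = 20/3: (10/3)·f = 20/3, so f* = 2 and h* = 2·2 = 4.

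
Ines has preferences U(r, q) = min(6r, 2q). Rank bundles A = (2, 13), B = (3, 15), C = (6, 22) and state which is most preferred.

Evaluate utility at each bundle:
U(A) = 12.
U(B) = 18.
U(C) = 36.
Highest utility is C, so C ≻ B ≻ A.

Bundle C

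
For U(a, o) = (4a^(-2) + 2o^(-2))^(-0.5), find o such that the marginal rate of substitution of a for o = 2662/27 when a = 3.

For CES with ρ = -2, MRS = (4/2)·(o/a)^3.
Setting (4/2)·(o/3)^3 = 2662/27 gives (o/3)^3 = 1331/27, so o/3 = 11/3 and o = 11.

o = 11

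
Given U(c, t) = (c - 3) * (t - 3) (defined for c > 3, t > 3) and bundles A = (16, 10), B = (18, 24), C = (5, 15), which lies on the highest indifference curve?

Evaluate utility at each bundle:
U(A) = 91.
U(B) = 315.
U(C) = 24.
Highest utility is B, so B ≻ A ≻ C.

Bundle B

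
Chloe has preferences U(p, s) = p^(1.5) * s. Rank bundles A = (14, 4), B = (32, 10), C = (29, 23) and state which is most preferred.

Bundle C

Evaluate utility at each bundle:
U(A) = 209.533.
U(B) = 1810.193.
U(C) = 3591.905.
Highest utility is C, so C ≻ B ≻ A.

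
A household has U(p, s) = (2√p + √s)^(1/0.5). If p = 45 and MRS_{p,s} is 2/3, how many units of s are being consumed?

s = 5

For CES with ρ = 0.5, MRS = (2/1)·√(s/p).
Setting (2/1)·√(s/45) = 2/3 gives √(s/45) = 1/3, so s/45 = 1/9 and s = 5.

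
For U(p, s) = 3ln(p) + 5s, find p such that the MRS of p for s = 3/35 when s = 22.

MU_p = 3/p, MU_s = 5.
MRS = 3/p ÷ 5.
MRS depends only on p: 0.6/p = 3/35 ⇒ p = 0.6/(3/35) = 7.

p = 7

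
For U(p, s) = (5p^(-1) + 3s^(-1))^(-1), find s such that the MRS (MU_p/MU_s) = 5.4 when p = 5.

For CES with ρ = -1, MRS = (5/3)·(s/p)^2.
Setting (5/3)·(s/5)^2 = 5.4 gives (s/5)^2 = 81/25, so s/5 = 1.8 and s = 9.

s = 9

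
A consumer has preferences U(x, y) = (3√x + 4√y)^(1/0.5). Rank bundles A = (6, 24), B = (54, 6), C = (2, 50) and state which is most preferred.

Bundle C

Evaluate utility at each bundle:
U(A) = 726.000.
U(B) = 1014.000.
U(C) = 1058.000.
Highest utility is C, so C ≻ B ≻ A.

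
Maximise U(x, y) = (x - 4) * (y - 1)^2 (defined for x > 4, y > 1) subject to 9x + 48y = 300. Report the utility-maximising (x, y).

x* = 12, y* = 4

MU_x = (y−1)^2, MU_y = 2·(x−4)·(y−1).
MRS = (1/2)·(y−1)/(x−4).
Tangency: set MRS = p_x/p_y = 9/48 = 3/16.
So (1/2)·(y − 1)/(x − 4) = 3/16, i.e. (y − 1) = 0.375·(x − 4).
Rewrite the budget in excess-of-subsistence terms: 9·(x − 4) + 48·(y − 1) = 300 − 9·4 − 48·1 = 216.
Substituting, 27·(x − 4) = 216, so x − 4 = 8 and x* = 12.
Then y − 1 = 0.375·8 = 3, so y* = 4.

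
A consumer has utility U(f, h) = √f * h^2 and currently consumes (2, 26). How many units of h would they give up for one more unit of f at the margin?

MU_f = 0.5·f^(-0.5)·h^2 and MU_h = 2·√f·h.
MRS = MU_f/MU_h = (0.25)·h/f.
At (2, 26): MRS = 3.25.
The indifference curve has slope −3.25 at this bundle.

MRS = 3.25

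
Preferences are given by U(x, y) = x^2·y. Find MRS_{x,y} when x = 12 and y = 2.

MRS = 1/3

MU_x = 2·x·y and MU_y = x^2.
MRS = MU_x/MU_y = (2/1)·y/x.
At (12, 2): MRS = 1/3.
So at (12, 2) the consumer would give up 1/3 units of y for one more unit of x.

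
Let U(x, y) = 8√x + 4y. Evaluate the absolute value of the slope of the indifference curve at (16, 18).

MRS = 0.25

MU_x = 8/(2√x), MU_y = 4.
MRS = 8/(2√x) ÷ 4.
At (16, 18): MRS = 0.25.
The indifference curve has slope −0.25 at this bundle.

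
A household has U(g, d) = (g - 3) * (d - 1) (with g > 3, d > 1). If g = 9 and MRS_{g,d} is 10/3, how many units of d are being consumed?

MU_g = (d−1), MU_d = (g−3).
MRS = (d−1)/(g−3).
Substitute g = 9: MRS = (d − 1)/6. Setting this equal to 10/3 gives d − 1 = (10/3)·6 = 20, so d = 21.

d = 21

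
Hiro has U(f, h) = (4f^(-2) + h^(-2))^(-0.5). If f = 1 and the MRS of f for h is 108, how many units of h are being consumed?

h = 3

For CES with ρ = -2, MRS = (4/1)·(h/f)^3.
Setting (4/1)·(h/1)^3 = 108 gives (h/1)^3 = 27, so h/1 = 3 and h = 3.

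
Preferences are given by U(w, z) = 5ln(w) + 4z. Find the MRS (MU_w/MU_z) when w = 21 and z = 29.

MRS = 5/84

MU_w = 5/w, MU_z = 4.
MRS = 5/w ÷ 4.
At (21, 29): MRS = 5/84.
That is, one extra unit of w is worth 5/84 units of z at the margin.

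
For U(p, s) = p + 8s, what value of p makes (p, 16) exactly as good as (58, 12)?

U(58, 12) = 154.
Set U(p, 16) = 154 and solve.
p + 8·16 = 154 ⇒ p = 26 ⇒ p = 26.
Check: U(26, 16) = 154.

p = 26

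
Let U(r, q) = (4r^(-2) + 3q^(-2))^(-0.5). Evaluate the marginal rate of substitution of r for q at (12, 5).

MRS = 125/1296

For CES with ρ = -2, MRS = (4/3)·(q/r)^3.
At (12, 5): MRS = 125/1296.
That is, one extra unit of r is worth 125/1296 units of q at the margin.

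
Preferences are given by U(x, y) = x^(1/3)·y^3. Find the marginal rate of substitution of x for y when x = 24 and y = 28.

MU_x = 1/3·x^(-2/3)·y^3 and MU_y = 3·x^(1/3)·y^2.
MRS = MU_x/MU_y = (1/9)·y/x.
At (24, 28): MRS = 7/54.
So at (24, 28) the consumer would give up 7/54 units of y for one more unit of x.

MRS = 7/54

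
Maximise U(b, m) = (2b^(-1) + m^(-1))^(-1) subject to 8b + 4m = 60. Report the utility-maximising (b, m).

For CES with ρ = -1, MRS = (2/1)·(m/b)^2.
Tangency: set MRS = p_b/p_m = 8/4 = 2.
So (m/b)^2 = 1; taking the square root, m/b = 1, i.e. m = b.
Substitute into the budget 8·b + 4·m = 60: 12·b = 60, so b* = 5 and m* = 5.

b* = 5, m* = 5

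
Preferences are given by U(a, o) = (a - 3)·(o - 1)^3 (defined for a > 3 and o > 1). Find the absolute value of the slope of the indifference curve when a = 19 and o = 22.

MU_a = (o−1)^3, MU_o = 3·(a−3)·(o−1)^2.
MRS = (1/3)·(o−1)/(a−3).
At (19, 22): MRS = 7/16.
That is, one extra unit of a is worth 7/16 units of o at the margin.

MRS = 7/16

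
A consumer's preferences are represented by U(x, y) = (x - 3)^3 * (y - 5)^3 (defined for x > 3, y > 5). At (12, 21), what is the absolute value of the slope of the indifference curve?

MU_x = 3·(x−3)^2·(y−5)^3, MU_y = 3·(x−3)^3·(y−5)^2.
MRS = (y−5)/(x−3).
At (12, 21): MRS = 16/9.
So at (12, 21) the consumer would give up 16/9 units of y for one more unit of x.

MRS = 16/9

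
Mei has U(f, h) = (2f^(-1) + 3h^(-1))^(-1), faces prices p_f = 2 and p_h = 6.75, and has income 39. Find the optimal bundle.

For CES with ρ = -1, MRS = (2/3)·(h/f)^2.
Tangency: set MRS = p_f/p_h = 2/6.75 = 8/27.
So (h/f)^2 = 4/9; taking the square root, h/f = 2/3, i.e. h = (2/3)·f.
Substitute into the budget 2·f + 6.75·h = 39: 6.5·f = 39, so f* = 6 and h* = (2/3)·6 = 4.

f* = 6, h* = 4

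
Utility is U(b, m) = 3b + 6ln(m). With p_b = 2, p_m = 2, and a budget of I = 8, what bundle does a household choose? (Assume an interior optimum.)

MU_b = 3, MU_m = 6/m.
MRS = 3 ÷ (6/m).
Tangency: set MRS = p_b/p_m = 2/2 = 1.
MRS depends only on m: 0.5·m = 1 ⇒ m* = 1/0.5 = 2.
From the budget, 2·b = 8 − 2·2 = 4, so b* = 2.

b* = 2, m* = 2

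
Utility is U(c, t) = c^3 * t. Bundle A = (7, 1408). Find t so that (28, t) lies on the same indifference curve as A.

t = 22

U(7, 1408) = 482944.
Set U(28, t) = 482944 and solve.
With c = 28: 28^3 = 21952, so t = 482944/21952 = 22.
Check: U(28, 22) = 482944.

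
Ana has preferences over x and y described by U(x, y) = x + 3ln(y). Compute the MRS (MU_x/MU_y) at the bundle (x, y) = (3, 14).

MU_x = 1, MU_y = 3/y.
MRS = 1 ÷ (3/y).
At (3, 14): MRS = 14/3.
The indifference curve has slope −14/3 at this bundle.

MRS = 14/3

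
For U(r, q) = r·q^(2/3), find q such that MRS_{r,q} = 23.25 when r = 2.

MU_r = q^(2/3) and MU_q = 2/3·r·q^(-1/3).
MRS = MU_r/MU_q = (1.5)·q/r.
Substitute r = 2: MRS = q/(4/3). Setting q/(4/3) = 23.25 gives q = 23.25·(4/3) = 31.

q = 31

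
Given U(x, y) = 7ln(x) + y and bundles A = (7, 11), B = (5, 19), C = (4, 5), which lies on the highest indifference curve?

Bundle B

Evaluate utility at each bundle:
U(A) = 24.621.
U(B) = 30.266.
U(C) = 14.704.
Highest utility is B, so B ≻ A ≻ C.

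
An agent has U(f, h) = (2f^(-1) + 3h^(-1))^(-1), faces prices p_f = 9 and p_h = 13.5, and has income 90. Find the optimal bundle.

For CES with ρ = -1, MRS = (2/3)·(h/f)^2.
Tangency: set MRS = p_f/p_h = 9/13.5 = 2/3.
So (h/f)^2 = 1; taking the square root, h/f = 1, i.e. h = f.
Substitute into the budget 9·f + 13.5·h = 90: 22.5·f = 90, so f* = 4 and h* = 4.

f* = 4, h* = 4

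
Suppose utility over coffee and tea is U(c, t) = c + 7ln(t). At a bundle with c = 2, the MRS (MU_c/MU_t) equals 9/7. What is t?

MU_c = 1, MU_t = 7/t.
MRS = 1 ÷ (7/t).
MRS depends only on t: (1/7)·t = 9/7 ⇒ t = (9/7)/(1/7) = 9.

t = 9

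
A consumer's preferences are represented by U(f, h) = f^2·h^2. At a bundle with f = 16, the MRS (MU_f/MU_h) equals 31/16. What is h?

MU_f = 2·f·h^2 and MU_h = 2·f^2·h.
MRS = MU_f/MU_h = h/f.
Substitute f = 16: MRS = h/16. Setting h/16 = 31/16 gives h = (31/16)·16 = 31.

h = 31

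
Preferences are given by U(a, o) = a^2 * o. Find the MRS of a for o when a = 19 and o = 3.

MU_a = 2·a·o and MU_o = a^2.
MRS = MU_a/MU_o = (2/1)·o/a.
At (19, 3): MRS = 6/19.
The indifference curve has slope −6/19 at this bundle.

MRS = 6/19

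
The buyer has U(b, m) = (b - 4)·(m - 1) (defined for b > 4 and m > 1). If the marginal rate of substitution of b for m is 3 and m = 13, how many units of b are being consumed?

b = 8

MU_b = (m−1), MU_m = (b−4).
MRS = (m−1)/(b−4).
Substitute m = 13: MRS = 12/(b − 4). Setting this equal to 3 gives b − 4 = 12/3 = 4, so b = 8.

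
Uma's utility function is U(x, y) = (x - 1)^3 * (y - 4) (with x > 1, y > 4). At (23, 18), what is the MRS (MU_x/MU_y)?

MU_x = 3·(x−1)^2·(y−4), MU_y = (x−1)^3.
MRS = (3/1)·(y−4)/(x−1).
At (23, 18): MRS = 21/11.
The indifference curve has slope −21/11 at this bundle.

MRS = 21/11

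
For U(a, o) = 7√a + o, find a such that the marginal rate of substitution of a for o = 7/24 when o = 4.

MU_a = 7/(2√a), MU_o = 1.
MRS = 7/(2√a) ÷ 1.
MRS depends only on a: 3.5/√a = 7/24 ⇒ √a = 3.5/(7/24) = 12 ⇒ a = 144.

a = 144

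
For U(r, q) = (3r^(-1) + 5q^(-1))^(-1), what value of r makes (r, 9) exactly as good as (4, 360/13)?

U depends on (r, q) only through S = 3r^(-1) + 5q^(-1), so equal utility means equal S. At (4, 360/13): S = 67/72.
With q = 9: 5·9^(-1) = 5/9, so 3r^(-1) = 67/72 − 5/9 = 0.375, i.e. r^(-1) = 0.125.
Hence r = 1/0.125 = 8.
Check: U(8, 9) = 1.0746.

r = 8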